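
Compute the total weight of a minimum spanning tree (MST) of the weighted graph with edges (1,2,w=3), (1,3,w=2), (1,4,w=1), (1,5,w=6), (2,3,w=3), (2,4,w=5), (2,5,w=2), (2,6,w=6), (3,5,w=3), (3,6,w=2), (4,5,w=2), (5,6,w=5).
9 (MST edges: (1,3,w=2), (1,4,w=1), (2,5,w=2), (3,6,w=2), (4,5,w=2); sum of weights 2 + 1 + 2 + 2 + 2 = 9)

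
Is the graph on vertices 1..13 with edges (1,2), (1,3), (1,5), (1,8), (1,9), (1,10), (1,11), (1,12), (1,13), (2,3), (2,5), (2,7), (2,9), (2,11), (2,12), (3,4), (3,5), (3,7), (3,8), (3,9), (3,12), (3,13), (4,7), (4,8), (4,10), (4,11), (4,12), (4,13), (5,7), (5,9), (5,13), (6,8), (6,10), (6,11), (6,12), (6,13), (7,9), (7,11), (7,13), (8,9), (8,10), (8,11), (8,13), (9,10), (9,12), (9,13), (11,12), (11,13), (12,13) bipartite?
No (odd cycle of length 3: 2 -> 1 -> 3 -> 2)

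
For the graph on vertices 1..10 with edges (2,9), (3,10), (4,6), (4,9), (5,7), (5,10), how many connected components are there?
4 (components: {1}, {2, 4, 6, 9}, {3, 5, 7, 10}, {8})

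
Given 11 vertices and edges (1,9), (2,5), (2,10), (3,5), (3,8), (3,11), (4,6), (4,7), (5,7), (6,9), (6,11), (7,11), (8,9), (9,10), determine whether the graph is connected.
Yes (BFS from 1 visits [1, 9, 6, 8, 10, 4, 11, 3, 2, 7, 5] — all 11 vertices reached)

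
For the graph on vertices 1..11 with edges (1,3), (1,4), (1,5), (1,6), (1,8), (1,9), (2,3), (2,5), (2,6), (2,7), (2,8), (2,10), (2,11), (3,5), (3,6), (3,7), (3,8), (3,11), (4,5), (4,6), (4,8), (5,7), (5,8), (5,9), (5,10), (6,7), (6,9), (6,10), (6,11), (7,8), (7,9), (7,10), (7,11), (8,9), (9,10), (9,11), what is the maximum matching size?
5 (matching: (1,5), (2,10), (3,7), (6,11), (8,9); upper bound floor(n/2) = floor(11/2) = 5)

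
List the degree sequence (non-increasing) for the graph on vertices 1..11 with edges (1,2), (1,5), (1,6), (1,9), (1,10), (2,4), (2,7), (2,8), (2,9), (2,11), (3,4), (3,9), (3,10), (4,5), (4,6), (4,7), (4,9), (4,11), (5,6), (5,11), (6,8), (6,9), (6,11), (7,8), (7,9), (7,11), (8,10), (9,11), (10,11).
[7, 7, 7, 6, 6, 5, 5, 4, 4, 4, 3] (degrees: deg(1)=5, deg(2)=6, deg(3)=3, deg(4)=7, deg(5)=4, deg(6)=6, deg(7)=5, deg(8)=4, deg(9)=7, deg(10)=4, deg(11)=7)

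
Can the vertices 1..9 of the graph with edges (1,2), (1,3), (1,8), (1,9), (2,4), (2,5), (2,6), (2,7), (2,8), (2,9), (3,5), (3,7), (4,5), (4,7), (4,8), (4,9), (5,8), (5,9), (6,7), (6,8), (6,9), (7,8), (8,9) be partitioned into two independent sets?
No (odd cycle of length 3: 2 -> 1 -> 9 -> 2)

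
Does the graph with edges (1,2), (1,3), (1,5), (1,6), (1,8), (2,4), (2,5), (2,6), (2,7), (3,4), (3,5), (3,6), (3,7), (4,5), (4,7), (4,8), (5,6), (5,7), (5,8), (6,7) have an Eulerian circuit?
No (8 vertices have odd degree: {1, 2, 3, 4, 5, 6, 7, 8}; Eulerian circuit requires 0)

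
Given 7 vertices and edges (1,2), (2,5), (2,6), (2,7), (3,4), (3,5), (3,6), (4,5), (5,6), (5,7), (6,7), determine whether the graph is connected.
Yes (BFS from 1 visits [1, 2, 5, 6, 7, 3, 4] — all 7 vertices reached)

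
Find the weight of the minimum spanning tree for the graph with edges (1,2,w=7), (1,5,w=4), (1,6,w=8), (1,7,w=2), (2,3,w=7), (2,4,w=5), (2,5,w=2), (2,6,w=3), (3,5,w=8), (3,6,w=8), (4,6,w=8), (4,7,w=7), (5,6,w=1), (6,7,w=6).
21 (MST edges: (1,5,w=4), (1,7,w=2), (2,3,w=7), (2,4,w=5), (2,5,w=2), (5,6,w=1); sum of weights 4 + 2 + 7 + 5 + 2 + 1 = 21)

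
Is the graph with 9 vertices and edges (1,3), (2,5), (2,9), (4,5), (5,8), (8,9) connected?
No, it has 4 components: {1, 3}, {2, 4, 5, 8, 9}, {6}, {7}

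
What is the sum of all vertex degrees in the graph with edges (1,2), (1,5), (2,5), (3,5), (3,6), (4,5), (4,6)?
14 (handshake: sum of degrees = 2|E| = 2 x 7 = 14)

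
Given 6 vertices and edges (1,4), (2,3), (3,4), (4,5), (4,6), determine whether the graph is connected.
Yes (BFS from 1 visits [1, 4, 3, 5, 6, 2] — all 6 vertices reached)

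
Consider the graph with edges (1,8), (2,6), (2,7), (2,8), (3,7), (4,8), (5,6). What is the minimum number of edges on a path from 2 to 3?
2 (path: 2 -> 7 -> 3, 2 edges)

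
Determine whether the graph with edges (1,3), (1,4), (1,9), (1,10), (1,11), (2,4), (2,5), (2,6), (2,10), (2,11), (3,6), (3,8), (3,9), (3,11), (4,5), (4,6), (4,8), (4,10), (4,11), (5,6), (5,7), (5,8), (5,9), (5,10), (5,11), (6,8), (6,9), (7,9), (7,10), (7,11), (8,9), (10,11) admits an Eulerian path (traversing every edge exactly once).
No (6 vertices have odd degree: {1, 2, 3, 4, 8, 11}; Eulerian path requires 0 or 2)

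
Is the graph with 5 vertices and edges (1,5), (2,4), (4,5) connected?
No, it has 2 components: {1, 2, 4, 5}, {3}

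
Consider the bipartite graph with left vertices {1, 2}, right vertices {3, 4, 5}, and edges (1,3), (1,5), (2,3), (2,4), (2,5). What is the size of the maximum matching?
2 (matching: (1,5), (2,4); upper bound min(|L|,|R|) = min(2,3) = 2)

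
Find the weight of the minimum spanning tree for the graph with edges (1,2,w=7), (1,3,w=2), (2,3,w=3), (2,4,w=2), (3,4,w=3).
7 (MST edges: (1,3,w=2), (2,3,w=3), (2,4,w=2); sum of weights 2 + 3 + 2 = 7)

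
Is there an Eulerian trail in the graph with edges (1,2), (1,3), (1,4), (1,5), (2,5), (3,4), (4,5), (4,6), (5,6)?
Yes — and in fact it has an Eulerian circuit (the graph is connected and all 6 vertices have even degree)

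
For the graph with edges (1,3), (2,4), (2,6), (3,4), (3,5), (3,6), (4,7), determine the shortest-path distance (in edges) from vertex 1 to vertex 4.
2 (path: 1 -> 3 -> 4, 2 edges)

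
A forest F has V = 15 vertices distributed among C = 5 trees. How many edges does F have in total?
10 (Each of the 5 component trees on V_i vertices has V_i - 1 edges; summing gives V - C = 15 - 5 = 10)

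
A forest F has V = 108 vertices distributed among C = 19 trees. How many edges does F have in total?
89 (Each of the 19 component trees on V_i vertices has V_i - 1 edges; summing gives V - C = 108 - 19 = 89)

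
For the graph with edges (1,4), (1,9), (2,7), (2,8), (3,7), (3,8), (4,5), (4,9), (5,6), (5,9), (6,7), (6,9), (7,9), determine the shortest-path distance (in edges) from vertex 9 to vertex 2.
2 (path: 9 -> 7 -> 2, 2 edges)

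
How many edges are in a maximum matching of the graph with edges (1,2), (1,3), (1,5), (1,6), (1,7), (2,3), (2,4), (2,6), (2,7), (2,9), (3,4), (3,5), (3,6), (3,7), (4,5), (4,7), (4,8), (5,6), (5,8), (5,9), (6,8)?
4 (matching: (1,7), (2,6), (4,8), (5,9); upper bound floor(n/2) = floor(9/2) = 4)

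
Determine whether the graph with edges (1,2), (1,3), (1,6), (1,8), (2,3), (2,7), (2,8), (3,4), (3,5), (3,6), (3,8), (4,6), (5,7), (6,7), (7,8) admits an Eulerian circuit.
Yes (the graph is connected and all 8 vertices have even degree)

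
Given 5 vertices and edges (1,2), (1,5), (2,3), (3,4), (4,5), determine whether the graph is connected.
Yes (BFS from 1 visits [1, 2, 5, 3, 4] — all 5 vertices reached)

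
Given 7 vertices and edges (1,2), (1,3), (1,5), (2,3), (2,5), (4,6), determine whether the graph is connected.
No, it has 3 components: {1, 2, 3, 5}, {4, 6}, {7}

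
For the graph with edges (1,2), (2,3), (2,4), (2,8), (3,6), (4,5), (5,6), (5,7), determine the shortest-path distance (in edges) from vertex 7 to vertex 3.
3 (path: 7 -> 5 -> 6 -> 3, 3 edges)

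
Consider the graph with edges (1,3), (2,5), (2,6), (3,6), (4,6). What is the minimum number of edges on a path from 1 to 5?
4 (path: 1 -> 3 -> 6 -> 2 -> 5, 4 edges)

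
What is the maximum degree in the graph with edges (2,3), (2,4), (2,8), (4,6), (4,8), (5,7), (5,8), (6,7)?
3 (attained at vertices 2, 4, 8)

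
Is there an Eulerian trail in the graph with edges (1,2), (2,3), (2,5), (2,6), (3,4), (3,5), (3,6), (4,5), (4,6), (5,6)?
Yes (the graph is connected and exactly 2 vertices have odd degree: {1, 4}; any Eulerian path must start and end at those)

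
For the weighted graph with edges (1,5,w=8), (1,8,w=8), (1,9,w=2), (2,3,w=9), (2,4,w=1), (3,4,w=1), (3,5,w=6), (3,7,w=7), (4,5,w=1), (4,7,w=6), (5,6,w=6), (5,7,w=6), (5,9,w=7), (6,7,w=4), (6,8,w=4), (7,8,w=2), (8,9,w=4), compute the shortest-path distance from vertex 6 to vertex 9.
8 (path: 6 -> 8 -> 9; weights 4 + 4 = 8)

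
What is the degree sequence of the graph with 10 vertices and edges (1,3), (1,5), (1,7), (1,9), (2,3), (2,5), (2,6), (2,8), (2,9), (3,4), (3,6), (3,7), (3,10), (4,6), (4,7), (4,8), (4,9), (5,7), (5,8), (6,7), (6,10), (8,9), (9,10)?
[6, 5, 5, 5, 5, 5, 4, 4, 4, 3] (degrees: deg(1)=4, deg(2)=5, deg(3)=6, deg(4)=5, deg(5)=4, deg(6)=5, deg(7)=5, deg(8)=4, deg(9)=5, deg(10)=3)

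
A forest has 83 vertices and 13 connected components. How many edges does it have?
70 (Each of the 13 component trees on V_i vertices has V_i - 1 edges; summing gives V - C = 83 - 13 = 70)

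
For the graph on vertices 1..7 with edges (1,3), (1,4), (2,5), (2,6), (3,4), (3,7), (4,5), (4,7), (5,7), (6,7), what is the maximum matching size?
3 (matching: (2,6), (3,4), (5,7); upper bound floor(n/2) = floor(7/2) = 3)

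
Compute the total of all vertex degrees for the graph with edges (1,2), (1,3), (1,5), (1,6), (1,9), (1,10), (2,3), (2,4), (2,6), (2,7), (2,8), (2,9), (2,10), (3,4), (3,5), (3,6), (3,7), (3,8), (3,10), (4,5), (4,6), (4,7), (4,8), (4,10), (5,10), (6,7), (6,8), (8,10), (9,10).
58 (handshake: sum of degrees = 2|E| = 2 x 29 = 58)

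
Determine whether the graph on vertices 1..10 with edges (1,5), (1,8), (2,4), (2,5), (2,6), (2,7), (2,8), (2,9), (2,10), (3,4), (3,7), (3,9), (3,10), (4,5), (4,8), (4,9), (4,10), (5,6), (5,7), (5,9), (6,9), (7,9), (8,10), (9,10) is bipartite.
No (odd cycle of length 3: 9 -> 5 -> 7 -> 9)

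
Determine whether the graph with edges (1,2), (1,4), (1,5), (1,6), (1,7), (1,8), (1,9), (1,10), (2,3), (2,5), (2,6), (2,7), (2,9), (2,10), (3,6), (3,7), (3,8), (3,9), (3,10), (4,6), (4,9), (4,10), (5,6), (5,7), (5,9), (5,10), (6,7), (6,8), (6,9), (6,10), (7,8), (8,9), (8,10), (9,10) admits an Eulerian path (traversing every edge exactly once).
Yes (the graph is connected and exactly 2 vertices have odd degree: {2, 6}; any Eulerian path must start and end at those)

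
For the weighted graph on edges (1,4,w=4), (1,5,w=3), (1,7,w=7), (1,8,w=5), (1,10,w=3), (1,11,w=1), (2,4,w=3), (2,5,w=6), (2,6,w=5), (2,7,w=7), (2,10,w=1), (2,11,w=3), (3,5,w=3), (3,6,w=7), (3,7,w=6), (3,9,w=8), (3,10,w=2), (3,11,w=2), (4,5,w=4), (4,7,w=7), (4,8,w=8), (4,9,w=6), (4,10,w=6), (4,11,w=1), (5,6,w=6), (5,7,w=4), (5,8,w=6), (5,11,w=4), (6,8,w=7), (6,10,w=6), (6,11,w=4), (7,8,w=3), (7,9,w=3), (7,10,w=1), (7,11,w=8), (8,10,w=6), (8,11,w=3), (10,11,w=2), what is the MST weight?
21 (MST edges: (1,5,w=3), (1,11,w=1), (2,10,w=1), (3,10,w=2), (3,11,w=2), (4,11,w=1), (6,11,w=4), (7,8,w=3), (7,9,w=3), (7,10,w=1); sum of weights 3 + 1 + 1 + 2 + 2 + 1 + 4 + 3 + 3 + 1 = 21)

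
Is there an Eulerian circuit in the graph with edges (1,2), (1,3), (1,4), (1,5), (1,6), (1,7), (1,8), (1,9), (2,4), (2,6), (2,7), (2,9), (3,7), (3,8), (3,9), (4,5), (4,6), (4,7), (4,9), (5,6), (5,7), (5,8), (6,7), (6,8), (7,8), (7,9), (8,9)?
No (2 vertices have odd degree: {2, 5}; Eulerian circuit requires 0)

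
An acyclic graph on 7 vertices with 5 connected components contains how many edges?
2 (Each of the 5 component trees on V_i vertices has V_i - 1 edges; summing gives V - C = 7 - 5 = 2)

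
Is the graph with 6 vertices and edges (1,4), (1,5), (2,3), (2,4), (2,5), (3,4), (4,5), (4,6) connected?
Yes (BFS from 1 visits [1, 4, 5, 2, 3, 6] — all 6 vertices reached)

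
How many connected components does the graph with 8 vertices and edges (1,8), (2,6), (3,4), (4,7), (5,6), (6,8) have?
2 (components: {1, 2, 5, 6, 8}, {3, 4, 7})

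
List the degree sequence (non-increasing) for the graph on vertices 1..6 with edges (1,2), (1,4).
[2, 1, 1, 0, 0, 0] (degrees: deg(1)=2, deg(2)=1, deg(3)=0, deg(4)=1, deg(5)=0, deg(6)=0)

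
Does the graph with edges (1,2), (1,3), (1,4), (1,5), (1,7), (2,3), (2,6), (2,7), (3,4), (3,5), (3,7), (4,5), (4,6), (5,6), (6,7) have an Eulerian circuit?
No (2 vertices have odd degree: {1, 3}; Eulerian circuit requires 0)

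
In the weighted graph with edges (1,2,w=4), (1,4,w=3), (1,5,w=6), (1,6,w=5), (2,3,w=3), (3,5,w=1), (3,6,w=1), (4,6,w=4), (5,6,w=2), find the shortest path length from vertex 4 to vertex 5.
6 (path: 4 -> 6 -> 5; weights 4 + 2 = 6)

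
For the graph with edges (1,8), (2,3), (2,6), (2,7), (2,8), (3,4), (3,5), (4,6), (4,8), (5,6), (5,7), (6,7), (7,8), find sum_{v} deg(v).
26 (handshake: sum of degrees = 2|E| = 2 x 13 = 26)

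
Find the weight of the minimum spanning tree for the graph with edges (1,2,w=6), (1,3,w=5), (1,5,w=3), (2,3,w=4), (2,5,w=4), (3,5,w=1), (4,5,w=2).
10 (MST edges: (1,5,w=3), (2,5,w=4), (3,5,w=1), (4,5,w=2); sum of weights 3 + 4 + 1 + 2 = 10)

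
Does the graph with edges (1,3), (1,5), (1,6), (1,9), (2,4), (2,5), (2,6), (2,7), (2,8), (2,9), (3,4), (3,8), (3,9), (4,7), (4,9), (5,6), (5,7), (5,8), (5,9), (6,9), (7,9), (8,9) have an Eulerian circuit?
Yes (the graph is connected and all 9 vertices have even degree)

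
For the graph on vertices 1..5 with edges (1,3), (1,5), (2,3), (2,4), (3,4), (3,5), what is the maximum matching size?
2 (matching: (1,5), (2,4); upper bound floor(n/2) = floor(5/2) = 2)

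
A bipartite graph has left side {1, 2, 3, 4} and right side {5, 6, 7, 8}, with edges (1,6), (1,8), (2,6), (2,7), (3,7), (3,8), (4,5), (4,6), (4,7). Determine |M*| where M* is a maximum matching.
4 (matching: (1,8), (2,6), (3,7), (4,5); upper bound min(|L|,|R|) = min(4,4) = 4)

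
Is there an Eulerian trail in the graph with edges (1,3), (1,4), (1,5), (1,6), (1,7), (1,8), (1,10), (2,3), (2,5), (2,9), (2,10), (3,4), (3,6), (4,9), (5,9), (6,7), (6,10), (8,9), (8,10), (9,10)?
No (6 vertices have odd degree: {1, 4, 5, 8, 9, 10}; Eulerian path requires 0 or 2)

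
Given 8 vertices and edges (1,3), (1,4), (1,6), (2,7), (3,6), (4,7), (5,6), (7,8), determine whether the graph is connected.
Yes (BFS from 1 visits [1, 3, 4, 6, 7, 5, 2, 8] — all 8 vertices reached)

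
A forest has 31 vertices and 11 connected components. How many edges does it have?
20 (Each of the 11 component trees on V_i vertices has V_i - 1 edges; summing gives V - C = 31 - 11 = 20)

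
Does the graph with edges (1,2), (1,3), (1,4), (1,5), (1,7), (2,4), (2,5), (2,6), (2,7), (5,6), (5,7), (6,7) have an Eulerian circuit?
No (4 vertices have odd degree: {1, 2, 3, 6}; Eulerian circuit requires 0)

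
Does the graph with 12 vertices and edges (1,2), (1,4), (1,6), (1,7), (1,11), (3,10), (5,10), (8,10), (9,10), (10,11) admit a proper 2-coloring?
Yes. Partition: {1, 10, 12}, {2, 3, 4, 5, 6, 7, 8, 9, 11}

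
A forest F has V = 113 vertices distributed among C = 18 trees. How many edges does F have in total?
95 (Each of the 18 component trees on V_i vertices has V_i - 1 edges; summing gives V - C = 113 - 18 = 95)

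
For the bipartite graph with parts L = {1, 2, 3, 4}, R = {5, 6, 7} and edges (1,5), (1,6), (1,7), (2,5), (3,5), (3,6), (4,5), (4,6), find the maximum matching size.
3 (matching: (1,7), (2,5), (3,6); upper bound min(|L|,|R|) = min(4,3) = 3)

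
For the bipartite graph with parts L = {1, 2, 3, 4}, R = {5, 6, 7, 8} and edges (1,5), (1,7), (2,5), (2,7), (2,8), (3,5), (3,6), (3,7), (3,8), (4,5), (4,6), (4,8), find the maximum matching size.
4 (matching: (1,7), (2,8), (3,6), (4,5); upper bound min(|L|,|R|) = min(4,4) = 4)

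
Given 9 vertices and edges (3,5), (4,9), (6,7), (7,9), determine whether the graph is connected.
No, it has 5 components: {1}, {2}, {3, 5}, {4, 6, 7, 9}, {8}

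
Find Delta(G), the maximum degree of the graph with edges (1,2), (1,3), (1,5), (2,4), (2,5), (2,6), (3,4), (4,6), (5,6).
4 (attained at vertex 2)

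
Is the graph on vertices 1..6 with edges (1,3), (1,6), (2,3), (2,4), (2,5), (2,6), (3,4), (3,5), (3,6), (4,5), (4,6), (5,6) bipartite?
No (odd cycle of length 3: 3 -> 1 -> 6 -> 3)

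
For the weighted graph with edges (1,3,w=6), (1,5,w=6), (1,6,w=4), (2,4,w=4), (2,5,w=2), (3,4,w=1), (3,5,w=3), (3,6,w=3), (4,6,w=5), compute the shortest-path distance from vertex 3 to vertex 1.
6 (path: 3 -> 1; weights 6 = 6)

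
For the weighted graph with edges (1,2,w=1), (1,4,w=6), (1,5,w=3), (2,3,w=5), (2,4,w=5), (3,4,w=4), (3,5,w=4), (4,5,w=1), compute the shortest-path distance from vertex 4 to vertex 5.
1 (path: 4 -> 5; weights 1 = 1)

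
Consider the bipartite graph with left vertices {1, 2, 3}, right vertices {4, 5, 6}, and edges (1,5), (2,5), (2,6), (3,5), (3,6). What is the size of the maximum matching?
2 (matching: (1,5), (2,6); upper bound min(|L|,|R|) = min(3,3) = 3)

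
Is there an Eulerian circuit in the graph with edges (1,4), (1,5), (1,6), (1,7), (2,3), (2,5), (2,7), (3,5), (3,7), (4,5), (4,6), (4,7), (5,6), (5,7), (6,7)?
No (2 vertices have odd degree: {2, 3}; Eulerian circuit requires 0)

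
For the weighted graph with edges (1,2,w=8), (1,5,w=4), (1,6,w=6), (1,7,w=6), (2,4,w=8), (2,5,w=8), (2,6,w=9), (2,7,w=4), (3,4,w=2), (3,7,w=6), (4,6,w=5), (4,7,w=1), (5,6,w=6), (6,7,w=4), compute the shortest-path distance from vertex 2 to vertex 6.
8 (path: 2 -> 7 -> 6; weights 4 + 4 = 8)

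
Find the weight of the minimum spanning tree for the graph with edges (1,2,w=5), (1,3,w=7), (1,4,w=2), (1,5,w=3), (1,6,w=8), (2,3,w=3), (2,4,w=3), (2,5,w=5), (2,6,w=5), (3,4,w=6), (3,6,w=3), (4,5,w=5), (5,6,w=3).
14 (MST edges: (1,4,w=2), (1,5,w=3), (2,3,w=3), (2,4,w=3), (3,6,w=3); sum of weights 2 + 3 + 3 + 3 + 3 = 14)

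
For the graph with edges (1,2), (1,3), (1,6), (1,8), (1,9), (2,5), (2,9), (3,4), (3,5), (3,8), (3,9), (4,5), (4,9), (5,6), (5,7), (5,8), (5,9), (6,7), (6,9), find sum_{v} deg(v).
38 (handshake: sum of degrees = 2|E| = 2 x 19 = 38)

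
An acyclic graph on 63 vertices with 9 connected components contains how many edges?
54 (Each of the 9 component trees on V_i vertices has V_i - 1 edges; summing gives V - C = 63 - 9 = 54)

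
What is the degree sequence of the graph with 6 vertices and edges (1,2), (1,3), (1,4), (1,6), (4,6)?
[4, 2, 2, 1, 1, 0] (degrees: deg(1)=4, deg(2)=1, deg(3)=1, deg(4)=2, deg(5)=0, deg(6)=2)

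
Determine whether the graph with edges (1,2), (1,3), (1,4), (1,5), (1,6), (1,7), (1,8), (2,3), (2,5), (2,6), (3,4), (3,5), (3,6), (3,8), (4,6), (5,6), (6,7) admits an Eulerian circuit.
No (2 vertices have odd degree: {1, 4}; Eulerian circuit requires 0)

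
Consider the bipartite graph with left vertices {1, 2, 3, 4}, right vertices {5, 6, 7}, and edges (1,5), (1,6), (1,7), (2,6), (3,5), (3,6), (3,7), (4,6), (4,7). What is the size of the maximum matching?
3 (matching: (1,7), (2,6), (3,5); upper bound min(|L|,|R|) = min(4,3) = 3)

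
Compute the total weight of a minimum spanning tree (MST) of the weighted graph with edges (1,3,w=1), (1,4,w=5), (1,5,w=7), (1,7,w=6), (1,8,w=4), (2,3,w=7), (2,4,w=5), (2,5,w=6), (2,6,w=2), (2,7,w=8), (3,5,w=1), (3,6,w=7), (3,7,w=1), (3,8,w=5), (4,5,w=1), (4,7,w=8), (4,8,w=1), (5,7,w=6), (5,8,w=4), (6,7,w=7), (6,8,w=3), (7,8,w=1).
10 (MST edges: (1,3,w=1), (2,6,w=2), (3,5,w=1), (3,7,w=1), (4,5,w=1), (4,8,w=1), (6,8,w=3); sum of weights 1 + 2 + 1 + 1 + 1 + 1 + 3 = 10)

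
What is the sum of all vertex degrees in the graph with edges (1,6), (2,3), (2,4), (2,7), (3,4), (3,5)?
12 (handshake: sum of degrees = 2|E| = 2 x 6 = 12)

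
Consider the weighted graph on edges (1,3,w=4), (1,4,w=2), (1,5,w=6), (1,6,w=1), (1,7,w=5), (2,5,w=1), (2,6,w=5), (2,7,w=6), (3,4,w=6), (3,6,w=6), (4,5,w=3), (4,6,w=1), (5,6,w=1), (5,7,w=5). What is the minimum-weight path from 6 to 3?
5 (path: 6 -> 1 -> 3; weights 1 + 4 = 5)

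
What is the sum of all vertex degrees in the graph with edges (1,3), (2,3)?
4 (handshake: sum of degrees = 2|E| = 2 x 2 = 4)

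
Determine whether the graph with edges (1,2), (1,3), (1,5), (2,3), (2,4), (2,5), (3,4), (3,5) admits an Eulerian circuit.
No (2 vertices have odd degree: {1, 5}; Eulerian circuit requires 0)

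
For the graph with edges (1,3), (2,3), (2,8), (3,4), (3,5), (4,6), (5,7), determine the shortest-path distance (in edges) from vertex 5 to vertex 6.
3 (path: 5 -> 3 -> 4 -> 6, 3 edges)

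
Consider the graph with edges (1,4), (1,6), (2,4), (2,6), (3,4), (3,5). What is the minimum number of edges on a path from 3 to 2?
2 (path: 3 -> 4 -> 2, 2 edges)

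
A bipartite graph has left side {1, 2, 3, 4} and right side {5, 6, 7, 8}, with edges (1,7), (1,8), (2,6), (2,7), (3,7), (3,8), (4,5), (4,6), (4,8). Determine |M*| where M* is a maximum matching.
4 (matching: (1,8), (2,6), (3,7), (4,5); upper bound min(|L|,|R|) = min(4,4) = 4)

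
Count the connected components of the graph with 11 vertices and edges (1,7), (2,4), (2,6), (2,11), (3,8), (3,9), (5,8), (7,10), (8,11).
2 (components: {1, 7, 10}, {2, 3, 4, 5, 6, 8, 9, 11})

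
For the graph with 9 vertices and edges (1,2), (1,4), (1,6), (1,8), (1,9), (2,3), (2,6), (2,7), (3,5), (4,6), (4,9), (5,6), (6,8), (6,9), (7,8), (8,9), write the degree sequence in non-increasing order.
[6, 5, 4, 4, 4, 3, 2, 2, 2] (degrees: deg(1)=5, deg(2)=4, deg(3)=2, deg(4)=3, deg(5)=2, deg(6)=6, deg(7)=2, deg(8)=4, deg(9)=4)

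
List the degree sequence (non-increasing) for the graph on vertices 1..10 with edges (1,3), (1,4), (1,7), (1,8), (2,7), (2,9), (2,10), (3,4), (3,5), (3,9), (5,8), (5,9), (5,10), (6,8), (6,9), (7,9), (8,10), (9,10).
[6, 4, 4, 4, 4, 4, 3, 3, 2, 2] (degrees: deg(1)=4, deg(2)=3, deg(3)=4, deg(4)=2, deg(5)=4, deg(6)=2, deg(7)=3, deg(8)=4, deg(9)=6, deg(10)=4)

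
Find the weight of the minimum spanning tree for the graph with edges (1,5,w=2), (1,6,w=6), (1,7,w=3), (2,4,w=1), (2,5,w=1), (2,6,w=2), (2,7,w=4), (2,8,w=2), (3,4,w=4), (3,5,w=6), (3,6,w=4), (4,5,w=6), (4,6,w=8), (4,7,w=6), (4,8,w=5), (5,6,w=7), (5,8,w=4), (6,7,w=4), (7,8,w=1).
13 (MST edges: (1,5,w=2), (2,4,w=1), (2,5,w=1), (2,6,w=2), (2,8,w=2), (3,4,w=4), (7,8,w=1); sum of weights 2 + 1 + 1 + 2 + 2 + 4 + 1 = 13)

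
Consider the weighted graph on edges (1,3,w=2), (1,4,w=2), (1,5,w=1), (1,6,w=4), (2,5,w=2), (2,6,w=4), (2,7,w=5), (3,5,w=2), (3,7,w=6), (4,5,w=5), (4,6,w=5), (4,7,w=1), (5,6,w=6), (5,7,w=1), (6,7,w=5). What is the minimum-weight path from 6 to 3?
6 (path: 6 -> 1 -> 3; weights 4 + 2 = 6)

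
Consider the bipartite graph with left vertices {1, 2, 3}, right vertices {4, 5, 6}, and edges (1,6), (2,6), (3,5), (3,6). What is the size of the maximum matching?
2 (matching: (1,6), (3,5); upper bound min(|L|,|R|) = min(3,3) = 3)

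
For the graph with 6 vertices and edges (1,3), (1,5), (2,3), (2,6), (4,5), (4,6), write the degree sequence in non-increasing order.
[2, 2, 2, 2, 2, 2] (degrees: deg(1)=2, deg(2)=2, deg(3)=2, deg(4)=2, deg(5)=2, deg(6)=2)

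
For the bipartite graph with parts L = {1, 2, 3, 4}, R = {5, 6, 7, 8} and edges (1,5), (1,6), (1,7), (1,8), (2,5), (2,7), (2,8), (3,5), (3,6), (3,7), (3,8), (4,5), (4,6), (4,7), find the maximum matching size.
4 (matching: (1,8), (2,7), (3,6), (4,5); upper bound min(|L|,|R|) = min(4,4) = 4)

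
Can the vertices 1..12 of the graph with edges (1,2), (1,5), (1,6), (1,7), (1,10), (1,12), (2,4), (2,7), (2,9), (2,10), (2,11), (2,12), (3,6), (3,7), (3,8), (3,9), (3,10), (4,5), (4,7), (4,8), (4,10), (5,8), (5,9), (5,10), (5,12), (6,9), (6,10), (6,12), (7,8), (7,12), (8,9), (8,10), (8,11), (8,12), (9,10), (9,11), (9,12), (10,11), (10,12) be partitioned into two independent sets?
No (odd cycle of length 3: 12 -> 1 -> 10 -> 12)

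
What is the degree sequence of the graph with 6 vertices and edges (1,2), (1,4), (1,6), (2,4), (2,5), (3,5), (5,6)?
[3, 3, 3, 2, 2, 1] (degrees: deg(1)=3, deg(2)=3, deg(3)=1, deg(4)=2, deg(5)=3, deg(6)=2)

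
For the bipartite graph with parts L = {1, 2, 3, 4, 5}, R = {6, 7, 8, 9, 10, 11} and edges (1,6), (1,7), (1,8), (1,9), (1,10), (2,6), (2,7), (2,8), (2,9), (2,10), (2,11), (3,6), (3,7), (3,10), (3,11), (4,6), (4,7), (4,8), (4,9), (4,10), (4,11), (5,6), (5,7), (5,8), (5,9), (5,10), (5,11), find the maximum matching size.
5 (matching: (1,10), (2,11), (3,7), (4,9), (5,8); upper bound min(|L|,|R|) = min(5,6) = 5)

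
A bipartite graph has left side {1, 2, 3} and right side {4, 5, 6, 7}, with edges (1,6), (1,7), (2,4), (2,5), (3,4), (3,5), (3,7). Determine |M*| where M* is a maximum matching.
3 (matching: (1,6), (2,5), (3,7); upper bound min(|L|,|R|) = min(3,4) = 3)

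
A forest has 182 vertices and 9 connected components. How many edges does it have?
173 (Each of the 9 component trees on V_i vertices has V_i - 1 edges; summing gives V - C = 182 - 9 = 173)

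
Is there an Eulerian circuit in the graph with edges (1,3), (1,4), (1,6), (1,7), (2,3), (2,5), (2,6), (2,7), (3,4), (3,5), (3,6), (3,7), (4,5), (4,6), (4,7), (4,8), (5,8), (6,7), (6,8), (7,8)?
Yes (the graph is connected and all 8 vertices have even degree)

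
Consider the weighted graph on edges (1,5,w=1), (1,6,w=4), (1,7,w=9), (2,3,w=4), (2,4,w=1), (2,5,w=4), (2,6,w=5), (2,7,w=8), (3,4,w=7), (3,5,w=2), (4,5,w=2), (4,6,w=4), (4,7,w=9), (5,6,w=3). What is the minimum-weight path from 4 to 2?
1 (path: 4 -> 2; weights 1 = 1)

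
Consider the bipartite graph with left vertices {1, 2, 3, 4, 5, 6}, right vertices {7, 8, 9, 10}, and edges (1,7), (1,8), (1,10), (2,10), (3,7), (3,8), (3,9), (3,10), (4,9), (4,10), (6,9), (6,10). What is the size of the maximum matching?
4 (matching: (1,7), (2,10), (3,8), (4,9); upper bound min(|L|,|R|) = min(6,4) = 4)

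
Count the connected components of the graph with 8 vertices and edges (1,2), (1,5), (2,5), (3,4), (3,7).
4 (components: {1, 2, 5}, {3, 4, 7}, {6}, {8})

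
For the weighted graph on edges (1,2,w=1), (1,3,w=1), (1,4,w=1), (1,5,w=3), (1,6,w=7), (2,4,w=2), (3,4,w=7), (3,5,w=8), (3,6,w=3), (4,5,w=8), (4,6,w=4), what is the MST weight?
9 (MST edges: (1,2,w=1), (1,3,w=1), (1,4,w=1), (1,5,w=3), (3,6,w=3); sum of weights 1 + 1 + 1 + 3 + 3 = 9)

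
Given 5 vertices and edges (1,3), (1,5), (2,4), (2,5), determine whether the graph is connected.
Yes (BFS from 1 visits [1, 3, 5, 2, 4] — all 5 vertices reached)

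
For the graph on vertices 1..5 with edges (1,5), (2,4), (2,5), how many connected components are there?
2 (components: {1, 2, 4, 5}, {3})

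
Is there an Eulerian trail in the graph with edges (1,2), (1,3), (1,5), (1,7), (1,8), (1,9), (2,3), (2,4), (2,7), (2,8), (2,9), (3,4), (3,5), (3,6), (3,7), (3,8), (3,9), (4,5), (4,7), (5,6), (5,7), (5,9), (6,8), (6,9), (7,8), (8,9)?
Yes — and in fact it has an Eulerian circuit (the graph is connected and all 9 vertices have even degree)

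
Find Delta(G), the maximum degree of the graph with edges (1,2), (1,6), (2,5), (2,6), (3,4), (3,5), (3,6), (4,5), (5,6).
4 (attained at vertices 5, 6)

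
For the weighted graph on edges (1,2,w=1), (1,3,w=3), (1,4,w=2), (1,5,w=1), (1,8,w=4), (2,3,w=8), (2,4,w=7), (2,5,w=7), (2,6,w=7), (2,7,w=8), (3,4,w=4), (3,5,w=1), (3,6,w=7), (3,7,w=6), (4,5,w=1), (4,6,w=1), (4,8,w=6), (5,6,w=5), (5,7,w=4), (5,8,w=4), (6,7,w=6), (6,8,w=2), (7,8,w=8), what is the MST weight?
11 (MST edges: (1,2,w=1), (1,5,w=1), (3,5,w=1), (4,5,w=1), (4,6,w=1), (5,7,w=4), (6,8,w=2); sum of weights 1 + 1 + 1 + 1 + 1 + 4 + 2 = 11)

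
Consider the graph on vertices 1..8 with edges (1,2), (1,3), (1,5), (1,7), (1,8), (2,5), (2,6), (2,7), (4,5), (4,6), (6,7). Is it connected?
Yes (BFS from 1 visits [1, 2, 3, 5, 7, 8, 6, 4] — all 8 vertices reached)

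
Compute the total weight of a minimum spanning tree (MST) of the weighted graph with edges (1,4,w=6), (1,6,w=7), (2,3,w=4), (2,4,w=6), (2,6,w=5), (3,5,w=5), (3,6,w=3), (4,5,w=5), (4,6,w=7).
23 (MST edges: (1,4,w=6), (2,3,w=4), (3,5,w=5), (3,6,w=3), (4,5,w=5); sum of weights 6 + 4 + 5 + 3 + 5 = 23)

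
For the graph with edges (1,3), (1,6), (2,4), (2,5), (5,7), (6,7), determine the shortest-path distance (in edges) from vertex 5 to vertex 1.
3 (path: 5 -> 7 -> 6 -> 1, 3 edges)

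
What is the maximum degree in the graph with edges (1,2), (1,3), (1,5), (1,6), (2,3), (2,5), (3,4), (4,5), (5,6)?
4 (attained at vertices 1, 5)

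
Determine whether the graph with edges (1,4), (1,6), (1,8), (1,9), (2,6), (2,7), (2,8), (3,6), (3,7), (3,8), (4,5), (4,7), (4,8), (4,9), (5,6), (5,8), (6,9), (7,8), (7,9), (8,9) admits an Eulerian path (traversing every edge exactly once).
No (8 vertices have odd degree: {2, 3, 4, 5, 6, 7, 8, 9}; Eulerian path requires 0 or 2)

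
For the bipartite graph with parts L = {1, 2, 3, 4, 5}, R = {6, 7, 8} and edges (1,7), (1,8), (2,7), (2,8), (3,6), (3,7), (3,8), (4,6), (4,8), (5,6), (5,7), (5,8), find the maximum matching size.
3 (matching: (1,8), (2,7), (3,6); upper bound min(|L|,|R|) = min(5,3) = 3)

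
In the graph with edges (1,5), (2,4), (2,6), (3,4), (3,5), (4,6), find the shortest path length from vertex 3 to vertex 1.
2 (path: 3 -> 5 -> 1, 2 edges)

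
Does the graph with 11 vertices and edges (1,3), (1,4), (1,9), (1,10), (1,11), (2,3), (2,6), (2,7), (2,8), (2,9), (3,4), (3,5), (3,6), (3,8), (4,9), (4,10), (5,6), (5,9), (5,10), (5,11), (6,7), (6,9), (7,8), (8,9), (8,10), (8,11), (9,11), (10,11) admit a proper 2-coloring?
No (odd cycle of length 3: 3 -> 1 -> 4 -> 3)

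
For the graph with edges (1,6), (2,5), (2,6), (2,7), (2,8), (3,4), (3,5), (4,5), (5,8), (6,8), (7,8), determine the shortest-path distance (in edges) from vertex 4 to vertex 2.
2 (path: 4 -> 5 -> 2, 2 edges)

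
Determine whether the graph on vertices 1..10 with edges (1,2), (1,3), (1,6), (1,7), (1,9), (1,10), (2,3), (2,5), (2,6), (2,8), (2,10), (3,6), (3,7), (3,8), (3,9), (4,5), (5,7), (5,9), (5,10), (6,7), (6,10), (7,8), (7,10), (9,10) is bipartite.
No (odd cycle of length 3: 3 -> 1 -> 2 -> 3)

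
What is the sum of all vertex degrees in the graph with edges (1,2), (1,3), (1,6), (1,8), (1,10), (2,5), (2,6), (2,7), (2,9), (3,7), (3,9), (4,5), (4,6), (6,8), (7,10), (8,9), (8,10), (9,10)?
36 (handshake: sum of degrees = 2|E| = 2 x 18 = 36)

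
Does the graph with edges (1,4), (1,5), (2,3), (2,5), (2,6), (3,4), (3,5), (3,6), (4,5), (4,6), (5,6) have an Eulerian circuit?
No (2 vertices have odd degree: {2, 5}; Eulerian circuit requires 0)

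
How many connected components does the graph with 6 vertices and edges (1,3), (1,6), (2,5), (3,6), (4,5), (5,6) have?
1 (components: {1, 2, 3, 4, 5, 6})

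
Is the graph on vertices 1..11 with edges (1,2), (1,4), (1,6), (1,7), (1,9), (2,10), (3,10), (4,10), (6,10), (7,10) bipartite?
Yes. Partition: {1, 5, 8, 10, 11}, {2, 3, 4, 6, 7, 9}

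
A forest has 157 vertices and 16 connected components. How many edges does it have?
141 (Each of the 16 component trees on V_i vertices has V_i - 1 edges; summing gives V - C = 157 - 16 = 141)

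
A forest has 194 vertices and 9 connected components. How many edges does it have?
185 (Each of the 9 component trees on V_i vertices has V_i - 1 edges; summing gives V - C = 194 - 9 = 185)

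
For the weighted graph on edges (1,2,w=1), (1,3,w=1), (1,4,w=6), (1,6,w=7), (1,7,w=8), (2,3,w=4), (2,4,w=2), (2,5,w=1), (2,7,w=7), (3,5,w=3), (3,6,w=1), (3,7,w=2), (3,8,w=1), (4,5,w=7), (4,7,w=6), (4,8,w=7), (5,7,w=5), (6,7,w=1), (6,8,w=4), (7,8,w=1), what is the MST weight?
8 (MST edges: (1,2,w=1), (1,3,w=1), (2,4,w=2), (2,5,w=1), (3,6,w=1), (3,8,w=1), (6,7,w=1); sum of weights 1 + 1 + 2 + 1 + 1 + 1 + 1 = 8)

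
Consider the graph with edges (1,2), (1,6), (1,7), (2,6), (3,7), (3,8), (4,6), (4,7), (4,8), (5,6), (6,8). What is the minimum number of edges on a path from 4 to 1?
2 (path: 4 -> 6 -> 1, 2 edges)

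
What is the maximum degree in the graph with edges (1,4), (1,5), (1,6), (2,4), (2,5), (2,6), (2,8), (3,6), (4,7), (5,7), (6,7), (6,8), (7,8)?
5 (attained at vertex 6)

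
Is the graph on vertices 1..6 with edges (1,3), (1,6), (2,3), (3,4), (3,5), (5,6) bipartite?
Yes. Partition: {1, 2, 4, 5}, {3, 6}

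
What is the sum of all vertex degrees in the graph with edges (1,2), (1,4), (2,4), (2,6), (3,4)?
10 (handshake: sum of degrees = 2|E| = 2 x 5 = 10)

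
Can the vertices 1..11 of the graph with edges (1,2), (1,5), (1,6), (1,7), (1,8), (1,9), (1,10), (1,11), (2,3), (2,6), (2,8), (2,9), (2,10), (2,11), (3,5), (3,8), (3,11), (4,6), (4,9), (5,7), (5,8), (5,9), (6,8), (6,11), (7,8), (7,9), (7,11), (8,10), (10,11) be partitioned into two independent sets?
No (odd cycle of length 3: 6 -> 1 -> 11 -> 6)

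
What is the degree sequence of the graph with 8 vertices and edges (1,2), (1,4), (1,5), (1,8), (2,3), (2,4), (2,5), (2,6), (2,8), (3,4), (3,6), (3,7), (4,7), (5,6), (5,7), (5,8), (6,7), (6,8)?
[6, 5, 5, 4, 4, 4, 4, 4] (degrees: deg(1)=4, deg(2)=6, deg(3)=4, deg(4)=4, deg(5)=5, deg(6)=5, deg(7)=4, deg(8)=4)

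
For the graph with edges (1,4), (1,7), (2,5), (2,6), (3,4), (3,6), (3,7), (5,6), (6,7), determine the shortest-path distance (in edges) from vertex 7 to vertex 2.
2 (path: 7 -> 6 -> 2, 2 edges)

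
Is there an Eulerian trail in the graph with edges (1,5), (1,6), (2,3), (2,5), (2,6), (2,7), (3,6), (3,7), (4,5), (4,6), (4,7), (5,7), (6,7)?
No (4 vertices have odd degree: {3, 4, 6, 7}; Eulerian path requires 0 or 2)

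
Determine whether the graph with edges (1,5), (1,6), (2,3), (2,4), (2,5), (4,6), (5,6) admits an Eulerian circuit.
No (4 vertices have odd degree: {2, 3, 5, 6}; Eulerian circuit requires 0)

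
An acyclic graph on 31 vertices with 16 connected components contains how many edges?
15 (Each of the 16 component trees on V_i vertices has V_i - 1 edges; summing gives V - C = 31 - 16 = 15)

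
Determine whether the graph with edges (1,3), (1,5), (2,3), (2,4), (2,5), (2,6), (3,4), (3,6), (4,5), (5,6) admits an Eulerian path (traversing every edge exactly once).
Yes (the graph is connected and exactly 2 vertices have odd degree: {4, 6}; any Eulerian path must start and end at those)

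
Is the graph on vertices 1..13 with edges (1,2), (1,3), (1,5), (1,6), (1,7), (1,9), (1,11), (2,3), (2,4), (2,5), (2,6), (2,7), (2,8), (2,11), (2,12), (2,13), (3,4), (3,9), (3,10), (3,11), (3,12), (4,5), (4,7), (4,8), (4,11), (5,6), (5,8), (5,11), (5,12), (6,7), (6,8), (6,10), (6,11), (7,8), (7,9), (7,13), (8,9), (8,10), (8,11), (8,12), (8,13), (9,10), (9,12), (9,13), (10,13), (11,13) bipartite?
No (odd cycle of length 3: 5 -> 1 -> 6 -> 5)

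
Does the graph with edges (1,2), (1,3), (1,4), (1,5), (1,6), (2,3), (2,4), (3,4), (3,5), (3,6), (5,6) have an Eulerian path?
No (6 vertices have odd degree: {1, 2, 3, 4, 5, 6}; Eulerian path requires 0 or 2)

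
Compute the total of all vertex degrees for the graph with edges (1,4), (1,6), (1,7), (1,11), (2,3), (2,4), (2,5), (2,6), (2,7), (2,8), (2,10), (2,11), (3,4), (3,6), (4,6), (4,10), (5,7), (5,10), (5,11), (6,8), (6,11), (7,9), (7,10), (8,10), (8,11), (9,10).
52 (handshake: sum of degrees = 2|E| = 2 x 26 = 52)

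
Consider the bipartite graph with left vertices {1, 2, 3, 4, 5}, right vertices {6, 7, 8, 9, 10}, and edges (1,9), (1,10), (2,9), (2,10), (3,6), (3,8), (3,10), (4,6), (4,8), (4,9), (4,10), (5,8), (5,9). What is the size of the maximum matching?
4 (matching: (1,10), (2,9), (3,8), (4,6); upper bound min(|L|,|R|) = min(5,5) = 5)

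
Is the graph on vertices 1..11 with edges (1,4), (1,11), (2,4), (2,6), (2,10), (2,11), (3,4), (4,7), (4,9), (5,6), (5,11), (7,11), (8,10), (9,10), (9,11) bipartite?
Yes. Partition: {1, 2, 3, 5, 7, 8, 9}, {4, 6, 10, 11}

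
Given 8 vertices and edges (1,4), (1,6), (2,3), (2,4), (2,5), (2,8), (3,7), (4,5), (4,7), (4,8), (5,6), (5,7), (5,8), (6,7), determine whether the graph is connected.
Yes (BFS from 1 visits [1, 4, 6, 2, 5, 7, 8, 3] — all 8 vertices reached)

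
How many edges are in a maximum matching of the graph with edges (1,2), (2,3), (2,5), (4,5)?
2 (matching: (2,3), (4,5); upper bound floor(n/2) = floor(5/2) = 2)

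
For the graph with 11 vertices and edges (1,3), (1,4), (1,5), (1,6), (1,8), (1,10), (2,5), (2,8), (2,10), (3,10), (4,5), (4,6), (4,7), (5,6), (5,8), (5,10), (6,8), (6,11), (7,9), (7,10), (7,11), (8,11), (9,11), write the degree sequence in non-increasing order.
[6, 6, 5, 5, 5, 4, 4, 4, 3, 2, 2] (degrees: deg(1)=6, deg(2)=3, deg(3)=2, deg(4)=4, deg(5)=6, deg(6)=5, deg(7)=4, deg(8)=5, deg(9)=2, deg(10)=5, deg(11)=4)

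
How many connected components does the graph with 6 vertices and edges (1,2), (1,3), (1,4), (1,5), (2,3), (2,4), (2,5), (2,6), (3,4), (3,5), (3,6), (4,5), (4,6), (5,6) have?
1 (components: {1, 2, 3, 4, 5, 6})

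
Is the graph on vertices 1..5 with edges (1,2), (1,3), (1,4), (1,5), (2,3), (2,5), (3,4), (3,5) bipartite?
No (odd cycle of length 3: 5 -> 1 -> 2 -> 5)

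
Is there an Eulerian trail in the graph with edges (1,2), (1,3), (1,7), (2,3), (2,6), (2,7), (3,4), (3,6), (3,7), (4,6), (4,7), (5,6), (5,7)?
No (4 vertices have odd degree: {1, 3, 4, 7}; Eulerian path requires 0 or 2)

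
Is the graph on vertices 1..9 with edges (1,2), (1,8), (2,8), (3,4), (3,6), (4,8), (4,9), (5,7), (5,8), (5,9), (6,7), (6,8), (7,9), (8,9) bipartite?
No (odd cycle of length 3: 8 -> 1 -> 2 -> 8)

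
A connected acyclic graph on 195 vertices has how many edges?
194 (A tree on V vertices has V - 1 edges, so 195 - 1 = 194)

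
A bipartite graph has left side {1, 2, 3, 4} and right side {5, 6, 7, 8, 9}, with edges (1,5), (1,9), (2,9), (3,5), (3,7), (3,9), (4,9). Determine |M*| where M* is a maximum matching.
3 (matching: (1,5), (2,9), (3,7); upper bound min(|L|,|R|) = min(4,5) = 4)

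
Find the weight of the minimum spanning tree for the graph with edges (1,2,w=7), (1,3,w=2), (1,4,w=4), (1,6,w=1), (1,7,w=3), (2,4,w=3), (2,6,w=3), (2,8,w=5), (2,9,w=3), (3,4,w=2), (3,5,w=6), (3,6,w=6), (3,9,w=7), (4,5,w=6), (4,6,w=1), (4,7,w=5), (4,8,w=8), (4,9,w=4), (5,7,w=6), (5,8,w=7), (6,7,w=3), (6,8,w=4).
23 (MST edges: (1,3,w=2), (1,6,w=1), (1,7,w=3), (2,4,w=3), (2,9,w=3), (3,5,w=6), (4,6,w=1), (6,8,w=4); sum of weights 2 + 1 + 3 + 3 + 3 + 6 + 1 + 4 = 23)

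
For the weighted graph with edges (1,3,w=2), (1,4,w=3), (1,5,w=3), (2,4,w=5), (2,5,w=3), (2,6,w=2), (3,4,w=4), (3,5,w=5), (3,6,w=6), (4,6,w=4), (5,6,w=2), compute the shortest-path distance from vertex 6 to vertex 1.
5 (path: 6 -> 5 -> 1; weights 2 + 3 = 5)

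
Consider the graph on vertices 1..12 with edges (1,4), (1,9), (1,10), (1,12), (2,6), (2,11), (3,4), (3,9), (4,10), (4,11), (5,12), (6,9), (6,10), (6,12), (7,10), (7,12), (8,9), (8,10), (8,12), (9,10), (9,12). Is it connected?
Yes (BFS from 1 visits [1, 4, 9, 10, 12, 3, 11, 6, 8, 7, 5, 2] — all 12 vertices reached)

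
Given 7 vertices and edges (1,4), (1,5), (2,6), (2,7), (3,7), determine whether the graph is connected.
No, it has 2 components: {1, 4, 5}, {2, 3, 6, 7}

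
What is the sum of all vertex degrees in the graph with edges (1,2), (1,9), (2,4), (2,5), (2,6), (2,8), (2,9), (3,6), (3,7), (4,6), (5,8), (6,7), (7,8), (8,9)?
28 (handshake: sum of degrees = 2|E| = 2 x 14 = 28)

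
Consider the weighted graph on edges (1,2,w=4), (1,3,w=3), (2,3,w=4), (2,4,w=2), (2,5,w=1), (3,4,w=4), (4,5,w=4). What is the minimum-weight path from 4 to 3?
4 (path: 4 -> 3; weights 4 = 4)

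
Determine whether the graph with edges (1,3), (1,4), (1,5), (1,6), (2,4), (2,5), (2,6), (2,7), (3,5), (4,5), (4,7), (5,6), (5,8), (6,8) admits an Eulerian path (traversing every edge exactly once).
Yes — and in fact it has an Eulerian circuit (the graph is connected and all 8 vertices have even degree)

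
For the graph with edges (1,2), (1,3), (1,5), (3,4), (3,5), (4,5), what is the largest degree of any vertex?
3 (attained at vertices 1, 3, 5)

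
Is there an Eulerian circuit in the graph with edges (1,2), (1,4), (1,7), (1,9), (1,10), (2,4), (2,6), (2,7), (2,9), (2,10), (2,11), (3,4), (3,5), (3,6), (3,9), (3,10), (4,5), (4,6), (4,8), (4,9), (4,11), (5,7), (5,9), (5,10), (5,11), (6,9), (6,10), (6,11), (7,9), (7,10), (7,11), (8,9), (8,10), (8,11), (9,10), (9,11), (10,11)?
No (4 vertices have odd degree: {1, 2, 3, 10}; Eulerian circuit requires 0)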